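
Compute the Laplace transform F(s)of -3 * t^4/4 -18/s^5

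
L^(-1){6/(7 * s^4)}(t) t^3/7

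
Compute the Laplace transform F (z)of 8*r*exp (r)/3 8/ (3*(z - 1)^2)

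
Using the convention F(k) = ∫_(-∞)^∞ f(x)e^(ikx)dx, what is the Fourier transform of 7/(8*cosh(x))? 7*pi/(8*cosh(pi*k/2))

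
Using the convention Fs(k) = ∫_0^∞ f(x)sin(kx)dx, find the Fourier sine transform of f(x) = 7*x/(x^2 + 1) 7*pi*exp(-k)/2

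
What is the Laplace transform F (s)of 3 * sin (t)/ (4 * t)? 3 * atan (1/s)/4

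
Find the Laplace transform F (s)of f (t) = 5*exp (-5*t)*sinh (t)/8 5/ (8*( (s + 5)^2 - 1))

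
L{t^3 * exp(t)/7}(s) 6/(7 * (s - 1)^4)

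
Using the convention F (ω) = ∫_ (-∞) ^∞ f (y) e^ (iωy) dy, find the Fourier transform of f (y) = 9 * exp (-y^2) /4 9 * sqrt (pi) * exp (-ω^2/4) /4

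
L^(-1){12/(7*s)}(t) 12/7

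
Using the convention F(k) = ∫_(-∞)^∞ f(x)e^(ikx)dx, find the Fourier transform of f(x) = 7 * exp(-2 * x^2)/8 7 * sqrt(2) * sqrt(pi) * exp(-k^2/8)/16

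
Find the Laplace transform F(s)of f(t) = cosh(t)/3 s/(3 * (s^2-1))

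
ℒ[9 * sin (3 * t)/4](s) 27/ (4 * (s^2+9))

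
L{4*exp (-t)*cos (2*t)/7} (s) 4*(s + 1)/ (7*( (s + 1)^2 + 4))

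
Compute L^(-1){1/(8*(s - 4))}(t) exp(4*t)/8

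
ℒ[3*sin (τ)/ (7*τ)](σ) 3*atan (1/σ)/7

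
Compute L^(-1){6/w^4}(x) x^3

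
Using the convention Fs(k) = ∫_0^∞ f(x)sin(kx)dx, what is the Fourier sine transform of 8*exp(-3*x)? 8*k/(k^2 + 9)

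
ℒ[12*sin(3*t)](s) 36/(s^2 + 9)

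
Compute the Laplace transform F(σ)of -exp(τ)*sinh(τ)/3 -1/(3*σ*(σ - 2))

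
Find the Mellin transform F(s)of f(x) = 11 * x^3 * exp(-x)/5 11 * gamma(s + 3)/5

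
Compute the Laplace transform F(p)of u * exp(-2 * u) (p + 2)^(-2)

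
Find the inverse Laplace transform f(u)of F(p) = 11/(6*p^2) 11*u/6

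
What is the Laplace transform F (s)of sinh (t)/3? 1/ (3 * (s^2 - 1))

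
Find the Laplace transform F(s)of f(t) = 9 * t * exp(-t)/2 9/(2 * (s+1)^2)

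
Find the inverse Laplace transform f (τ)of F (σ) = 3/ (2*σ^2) 3*τ/2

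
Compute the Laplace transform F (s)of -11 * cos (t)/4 -11 * s/ (4 * s^2 + 4)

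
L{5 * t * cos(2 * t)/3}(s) 5 * (s^2 - 4)/(3 * (s^2 + 4)^2)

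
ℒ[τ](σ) σ^(-2)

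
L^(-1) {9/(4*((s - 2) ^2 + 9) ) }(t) 3*exp(2*t)*sin(3*t) /4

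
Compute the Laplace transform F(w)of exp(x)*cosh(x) (w - 1)/(w*(w - 2))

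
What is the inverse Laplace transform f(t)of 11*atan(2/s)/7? 11*sin(2*t)/(7*t)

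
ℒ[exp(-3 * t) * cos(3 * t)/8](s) (s + 3)/(8 * ((s + 3)^2 + 9))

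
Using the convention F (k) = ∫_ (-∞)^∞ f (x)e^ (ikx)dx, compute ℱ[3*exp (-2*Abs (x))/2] 6/ (k^2 + 4)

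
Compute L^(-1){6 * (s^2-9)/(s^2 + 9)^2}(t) 6 * t * cos(3 * t)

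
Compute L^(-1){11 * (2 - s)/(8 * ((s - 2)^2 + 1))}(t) -11 * exp(2 * t) * cos(t)/8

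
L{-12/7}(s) -12/(7*s)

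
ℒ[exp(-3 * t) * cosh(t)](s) (s + 3)/((s + 3)^2 - 1)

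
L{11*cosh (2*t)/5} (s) 11*s/ (5*(s^2-4))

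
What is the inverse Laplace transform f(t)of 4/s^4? 2 * t^3/3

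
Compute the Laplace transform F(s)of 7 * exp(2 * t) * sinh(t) 7/((s - 2)^2-1)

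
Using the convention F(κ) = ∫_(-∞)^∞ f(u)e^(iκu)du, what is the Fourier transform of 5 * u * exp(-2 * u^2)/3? 5 * sqrt(2) * I * sqrt(pi) * κ * exp(-κ^2/8)/24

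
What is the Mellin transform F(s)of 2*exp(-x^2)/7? gamma(s/2)/7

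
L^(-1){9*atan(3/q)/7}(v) 9*sin(3*v)/(7*v)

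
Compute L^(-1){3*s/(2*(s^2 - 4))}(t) 3*cosh(2*t)/2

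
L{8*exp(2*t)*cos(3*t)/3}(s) 8*(s - 2)/(3*((s - 2)^2+9))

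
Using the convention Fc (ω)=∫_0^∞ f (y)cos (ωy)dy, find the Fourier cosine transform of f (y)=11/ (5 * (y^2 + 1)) 11 * pi * exp (-ω)/10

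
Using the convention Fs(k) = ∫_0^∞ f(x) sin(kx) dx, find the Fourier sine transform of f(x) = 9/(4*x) 9*pi/8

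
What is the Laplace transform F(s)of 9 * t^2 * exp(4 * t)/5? 18/(5 * (s - 4)^3)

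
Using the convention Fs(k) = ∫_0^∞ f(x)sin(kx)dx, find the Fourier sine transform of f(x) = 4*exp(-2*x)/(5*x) 4*atan(k/2)/5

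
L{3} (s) 3/s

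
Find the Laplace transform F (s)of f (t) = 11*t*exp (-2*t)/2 11/ (2*(s + 2)^2)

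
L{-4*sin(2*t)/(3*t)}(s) -4*atan(2/s)/3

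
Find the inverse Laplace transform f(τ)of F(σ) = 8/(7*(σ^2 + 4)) 4*sin(2*τ)/7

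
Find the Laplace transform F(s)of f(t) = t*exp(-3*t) (s + 3)^(-2)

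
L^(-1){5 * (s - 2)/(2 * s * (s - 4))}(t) 5 * exp(2 * t) * cosh(2 * t)/2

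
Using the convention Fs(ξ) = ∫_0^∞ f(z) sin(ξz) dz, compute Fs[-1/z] -pi/2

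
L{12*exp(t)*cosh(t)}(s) 12*(s - 1)/(s*(s - 2))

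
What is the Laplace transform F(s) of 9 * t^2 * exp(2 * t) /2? 9/(s - 2) ^3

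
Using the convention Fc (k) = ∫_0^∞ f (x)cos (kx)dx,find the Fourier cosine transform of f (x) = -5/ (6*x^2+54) -5*pi*exp (-3*k)/36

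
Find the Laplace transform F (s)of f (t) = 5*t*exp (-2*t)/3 5/ (3*(s + 2)^2)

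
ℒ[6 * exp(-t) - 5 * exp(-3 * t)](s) 6/(s + 1) - 5/(s + 3)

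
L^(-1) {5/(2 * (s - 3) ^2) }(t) 5 * t * exp(3 * t) /2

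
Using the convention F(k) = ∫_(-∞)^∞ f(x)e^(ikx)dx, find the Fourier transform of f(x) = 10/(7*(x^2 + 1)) 10*pi*exp(-Abs(k))/7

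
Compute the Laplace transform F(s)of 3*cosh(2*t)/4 3*s/(4*(s^2 - 4))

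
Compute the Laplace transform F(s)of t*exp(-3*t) (s + 3)^(-2)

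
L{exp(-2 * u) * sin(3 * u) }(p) 3/((p + 2) ^2 + 9) 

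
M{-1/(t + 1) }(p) -pi * csc(pi * p) 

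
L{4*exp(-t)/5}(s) 4/(5*(s + 1))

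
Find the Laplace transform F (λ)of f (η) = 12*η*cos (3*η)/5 12*(λ^2 - 9)/ (5*(λ^2 + 9)^2)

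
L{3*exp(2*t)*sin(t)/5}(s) 3/(5*((s - 2)^2 + 1))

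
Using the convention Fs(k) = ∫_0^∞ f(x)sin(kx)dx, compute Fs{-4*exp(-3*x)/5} -4*k/(5*k^2 + 45)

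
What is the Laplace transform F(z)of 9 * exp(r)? 9/(z - 1)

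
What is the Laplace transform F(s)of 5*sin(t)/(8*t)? 5*atan(1/s)/8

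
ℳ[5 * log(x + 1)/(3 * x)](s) -5 * pi * csc(pi * s)/(3 * s - 3)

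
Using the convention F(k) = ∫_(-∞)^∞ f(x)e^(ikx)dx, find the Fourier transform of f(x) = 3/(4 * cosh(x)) 3 * pi/(4 * cosh(pi * k/2))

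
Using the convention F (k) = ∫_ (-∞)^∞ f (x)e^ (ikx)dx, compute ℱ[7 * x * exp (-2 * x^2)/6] 7 * sqrt (2) * I * sqrt (pi) * k * exp (-k^2/8)/48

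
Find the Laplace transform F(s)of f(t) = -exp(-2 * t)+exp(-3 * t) 1/(s+3) - 1/(s+2)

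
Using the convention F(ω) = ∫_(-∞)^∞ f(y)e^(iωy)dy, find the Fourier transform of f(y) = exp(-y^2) sqrt(pi)*exp(-ω^2/4)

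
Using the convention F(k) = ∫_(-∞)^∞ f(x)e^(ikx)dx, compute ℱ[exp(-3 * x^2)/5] sqrt(3) * sqrt(pi) * exp(-k^2/12)/15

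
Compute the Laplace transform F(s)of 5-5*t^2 5/s - 10/s^3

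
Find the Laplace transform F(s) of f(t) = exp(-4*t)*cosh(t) (s + 4) /((s + 4) ^2 - 1) 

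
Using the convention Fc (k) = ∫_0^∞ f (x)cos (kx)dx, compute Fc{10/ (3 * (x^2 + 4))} 5 * pi * exp (-2 * k)/6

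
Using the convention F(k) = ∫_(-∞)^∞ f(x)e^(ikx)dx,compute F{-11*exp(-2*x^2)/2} -11*sqrt(2)*sqrt(pi)*exp(-k^2/8)/4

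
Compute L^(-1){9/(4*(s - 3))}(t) 9*exp(3*t)/4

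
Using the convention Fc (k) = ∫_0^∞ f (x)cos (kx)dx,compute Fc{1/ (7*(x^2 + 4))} pi*exp (-2*k)/28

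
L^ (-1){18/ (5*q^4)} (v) 3*v^3/5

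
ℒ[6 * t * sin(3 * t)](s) 36 * s/(s^2 + 9)^2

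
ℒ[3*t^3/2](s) 9/s^4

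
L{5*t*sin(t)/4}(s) 5*s/(2*(s^2 + 1)^2)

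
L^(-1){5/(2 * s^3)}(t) 5 * t^2/4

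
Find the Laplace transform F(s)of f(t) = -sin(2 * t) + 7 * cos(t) 7 * s/(s^2 + 1)-2/(s^2 + 4)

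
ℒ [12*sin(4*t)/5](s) 48/(5*(s^2 + 16))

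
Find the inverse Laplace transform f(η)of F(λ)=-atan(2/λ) -sin(2 * η)/η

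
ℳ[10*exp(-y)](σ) 10*gamma(σ)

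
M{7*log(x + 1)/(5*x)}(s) -7*pi*csc(pi*s)/(5*s - 5)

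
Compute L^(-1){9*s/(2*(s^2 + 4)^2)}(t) 9*t*sin(2*t)/8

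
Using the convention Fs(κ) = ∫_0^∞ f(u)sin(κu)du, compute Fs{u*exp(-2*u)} 4*κ/(κ^2 + 4)^2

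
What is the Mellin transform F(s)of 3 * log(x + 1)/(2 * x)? -3 * pi * csc(pi * s)/(2 * s - 2)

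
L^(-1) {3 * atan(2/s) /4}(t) 3 * sin(2 * t) /(4 * t) 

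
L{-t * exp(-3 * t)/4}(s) -1/(4 * (s + 3)^2)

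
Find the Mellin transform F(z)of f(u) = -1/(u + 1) -pi*csc(pi*z)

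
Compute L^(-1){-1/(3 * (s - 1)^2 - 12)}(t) -exp(t) * sinh(2 * t)/6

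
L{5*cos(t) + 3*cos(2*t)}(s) 5*s/(s^2 + 1) + 3*s/(s^2 + 4)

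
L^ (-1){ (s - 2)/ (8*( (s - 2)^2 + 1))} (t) exp (2*t)*cos (t)/8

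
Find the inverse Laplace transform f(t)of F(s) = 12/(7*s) 12/7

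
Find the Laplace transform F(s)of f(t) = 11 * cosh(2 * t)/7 11 * s/(7 * (s^2-4))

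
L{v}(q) q^(-2)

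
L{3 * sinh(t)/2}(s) 3/(2 * (s^2 - 1))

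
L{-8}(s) -8/s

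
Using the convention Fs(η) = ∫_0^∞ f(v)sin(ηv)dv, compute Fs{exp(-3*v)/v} atan(η/3)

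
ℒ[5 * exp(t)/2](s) 5/(2 * (s - 1))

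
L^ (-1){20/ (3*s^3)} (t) 10*t^2/3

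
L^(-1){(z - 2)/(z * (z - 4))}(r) exp(2 * r) * cosh(2 * r)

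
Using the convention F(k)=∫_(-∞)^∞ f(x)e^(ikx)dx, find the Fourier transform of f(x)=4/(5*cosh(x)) 4*pi/(5*cosh(pi*k/2))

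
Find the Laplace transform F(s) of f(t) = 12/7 12/(7*s) 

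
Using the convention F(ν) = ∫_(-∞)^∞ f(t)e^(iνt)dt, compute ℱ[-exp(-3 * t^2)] -sqrt(3) * sqrt(pi) * exp(-ν^2/12)/3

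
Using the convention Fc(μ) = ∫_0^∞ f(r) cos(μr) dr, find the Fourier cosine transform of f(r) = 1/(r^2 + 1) pi * exp(-μ) /2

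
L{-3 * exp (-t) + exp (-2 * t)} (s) 1/ (s + 2) - 3/ (s + 1)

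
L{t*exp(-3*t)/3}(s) 1/(3*(s + 3)^2)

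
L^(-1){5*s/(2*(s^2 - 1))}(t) 5*cosh(t)/2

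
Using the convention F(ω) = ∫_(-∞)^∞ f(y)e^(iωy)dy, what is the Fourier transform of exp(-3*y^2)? sqrt(3)*sqrt(pi)*exp(-ω^2/12)/3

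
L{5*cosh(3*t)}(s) 5*s/(s^2-9)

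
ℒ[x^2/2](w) w^(-3)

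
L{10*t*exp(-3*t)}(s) 10/(s+3)^2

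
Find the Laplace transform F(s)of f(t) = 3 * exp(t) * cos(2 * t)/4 3 * (s - 1)/(4 * ((s - 1)^2+4))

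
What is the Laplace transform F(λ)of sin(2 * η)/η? atan(2/λ)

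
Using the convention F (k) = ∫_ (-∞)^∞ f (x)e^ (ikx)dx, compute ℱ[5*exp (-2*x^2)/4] 5*sqrt (2)*sqrt (pi)*exp (-k^2/8)/8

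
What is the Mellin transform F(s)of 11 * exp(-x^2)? 11 * gamma(s/2)/2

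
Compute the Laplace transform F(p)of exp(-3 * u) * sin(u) 1/((p+3)^2+1)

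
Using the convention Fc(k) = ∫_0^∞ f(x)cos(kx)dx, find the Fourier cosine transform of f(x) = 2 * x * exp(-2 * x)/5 2 * (4 - k^2)/(5 * (k^2 + 4)^2)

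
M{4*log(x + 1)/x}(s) -4*pi*csc(pi*s)/(s - 1)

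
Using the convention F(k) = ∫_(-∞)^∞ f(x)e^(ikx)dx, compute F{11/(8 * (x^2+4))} 11 * pi * exp(-2 * Abs(k))/16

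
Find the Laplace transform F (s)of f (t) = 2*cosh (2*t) 2*s/ (s^2 - 4)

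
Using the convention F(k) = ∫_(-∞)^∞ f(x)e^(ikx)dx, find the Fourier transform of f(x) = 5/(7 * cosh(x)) 5 * pi/(7 * cosh(pi * k/2))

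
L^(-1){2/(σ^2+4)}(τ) sin(2*τ)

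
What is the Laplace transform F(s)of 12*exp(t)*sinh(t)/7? 12/(7*s*(s - 2))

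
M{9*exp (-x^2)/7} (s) 9*gamma (s/2)/14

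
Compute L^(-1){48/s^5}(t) 2*t^4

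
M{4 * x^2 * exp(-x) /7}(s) 4 * gamma(s + 2) /7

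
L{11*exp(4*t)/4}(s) 11/(4*(s - 4))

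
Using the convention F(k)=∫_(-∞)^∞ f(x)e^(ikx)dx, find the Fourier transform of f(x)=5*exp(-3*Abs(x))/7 30/(7*(k^2 + 9))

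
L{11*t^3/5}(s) 66/(5*s^4)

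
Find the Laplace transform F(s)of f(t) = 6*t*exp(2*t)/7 6/(7*(s - 2)^2)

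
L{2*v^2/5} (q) 4/ (5*q^3)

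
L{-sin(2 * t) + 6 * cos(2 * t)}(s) 6 * s/(s^2 + 4) - 2/(s^2 + 4)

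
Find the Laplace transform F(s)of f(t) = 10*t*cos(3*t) 10*(s^2-9)/(s^2 + 9)^2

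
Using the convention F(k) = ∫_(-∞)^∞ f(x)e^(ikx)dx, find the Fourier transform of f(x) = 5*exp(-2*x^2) 5*sqrt(2)*sqrt(pi)*exp(-k^2/8)/2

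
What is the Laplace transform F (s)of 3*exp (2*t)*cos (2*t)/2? 3*(s - 2)/ (2*( (s - 2)^2 + 4))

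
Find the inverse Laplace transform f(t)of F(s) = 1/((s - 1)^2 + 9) exp(t)*sin(3*t)/3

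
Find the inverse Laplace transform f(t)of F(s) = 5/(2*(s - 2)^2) 5*t*exp(2*t)/2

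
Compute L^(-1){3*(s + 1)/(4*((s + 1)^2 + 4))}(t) 3*exp(-t)*cos(2*t)/4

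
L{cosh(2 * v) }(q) q/(q^2 - 4) 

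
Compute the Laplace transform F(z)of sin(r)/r atan(1/z)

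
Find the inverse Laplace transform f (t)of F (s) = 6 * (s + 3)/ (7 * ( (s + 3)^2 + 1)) 6 * exp (-3 * t) * cos (t)/7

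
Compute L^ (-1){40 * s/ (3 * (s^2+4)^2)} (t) 10 * t * sin (2 * t)/3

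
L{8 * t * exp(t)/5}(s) 8/(5 * (s - 1)^2)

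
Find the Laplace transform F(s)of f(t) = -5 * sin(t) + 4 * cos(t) 4 * s/(s^2 + 1) - 5/(s^2 + 1)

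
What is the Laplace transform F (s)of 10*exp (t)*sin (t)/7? 10/ (7*( (s - 1)^2 + 1))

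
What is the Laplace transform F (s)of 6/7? 6/ (7*s)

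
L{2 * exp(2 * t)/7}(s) 2/(7 * (s - 2))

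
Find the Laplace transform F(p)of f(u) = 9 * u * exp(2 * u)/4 9/(4 * (p - 2)^2)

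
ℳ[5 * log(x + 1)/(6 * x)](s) -5 * pi * csc(pi * s)/(6 * s - 6)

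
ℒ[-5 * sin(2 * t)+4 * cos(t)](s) 4 * s/(s^2+1) - 10/(s^2+4)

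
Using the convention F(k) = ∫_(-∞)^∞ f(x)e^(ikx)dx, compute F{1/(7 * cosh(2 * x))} pi/(14 * cosh(pi * k/4))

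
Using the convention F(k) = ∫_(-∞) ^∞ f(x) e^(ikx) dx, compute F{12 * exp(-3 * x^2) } 4 * sqrt(3) * sqrt(pi) * exp(-k^2/12) 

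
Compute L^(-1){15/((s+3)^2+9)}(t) 5*exp(-3*t)*sin(3*t)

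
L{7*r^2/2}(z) 7/z^3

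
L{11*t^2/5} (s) 22/ (5*s^3)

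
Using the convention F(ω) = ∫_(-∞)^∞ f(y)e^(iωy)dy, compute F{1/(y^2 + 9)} pi*exp(-3*Abs(ω))/3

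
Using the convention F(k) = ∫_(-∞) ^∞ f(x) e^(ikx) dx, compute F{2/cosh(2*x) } pi/cosh(pi*k/4) 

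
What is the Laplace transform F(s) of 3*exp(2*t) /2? 3/(2*(s - 2) ) 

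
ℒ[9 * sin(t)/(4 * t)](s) 9 * atan(1/s)/4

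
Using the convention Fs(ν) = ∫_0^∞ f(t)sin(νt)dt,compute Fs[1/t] pi/2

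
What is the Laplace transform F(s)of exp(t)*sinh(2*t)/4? 1/(2*((s - 1)^2 - 4))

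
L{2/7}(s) 2/(7*s)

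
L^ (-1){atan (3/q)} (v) sin (3*v)/v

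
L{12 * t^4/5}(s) 288/(5 * s^5)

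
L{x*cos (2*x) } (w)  (w^2 - 4) / (w^2 + 4) ^2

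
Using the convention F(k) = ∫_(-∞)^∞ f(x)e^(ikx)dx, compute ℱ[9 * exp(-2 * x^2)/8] 9 * sqrt(2) * sqrt(pi) * exp(-k^2/8)/16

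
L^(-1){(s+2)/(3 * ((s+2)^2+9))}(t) exp(-2 * t) * cos(3 * t)/3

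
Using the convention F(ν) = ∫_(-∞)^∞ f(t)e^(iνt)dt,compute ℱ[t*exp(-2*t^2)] sqrt(2)*I*sqrt(pi)*ν*exp(-ν^2/8)/8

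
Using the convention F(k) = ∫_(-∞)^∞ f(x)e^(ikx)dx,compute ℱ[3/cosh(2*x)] 3*pi/(2*cosh(pi*k/4))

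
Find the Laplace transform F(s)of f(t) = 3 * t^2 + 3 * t 6/s^3 + 3/s^2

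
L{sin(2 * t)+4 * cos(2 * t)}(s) 2/(s^2+4)+4 * s/(s^2+4)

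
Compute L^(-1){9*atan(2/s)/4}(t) 9*sin(2*t)/(4*t)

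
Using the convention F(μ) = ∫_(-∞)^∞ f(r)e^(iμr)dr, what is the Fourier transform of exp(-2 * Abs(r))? 4/(μ^2 + 4)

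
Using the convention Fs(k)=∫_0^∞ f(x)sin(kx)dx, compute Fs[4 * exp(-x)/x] 4 * atan(k)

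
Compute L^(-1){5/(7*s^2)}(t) 5*t/7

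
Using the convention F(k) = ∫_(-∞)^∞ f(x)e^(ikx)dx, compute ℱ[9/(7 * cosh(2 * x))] 9 * pi/(14 * cosh(pi * k/4))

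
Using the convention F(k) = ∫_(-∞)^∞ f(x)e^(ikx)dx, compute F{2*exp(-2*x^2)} sqrt(2)*sqrt(pi)*exp(-k^2/8)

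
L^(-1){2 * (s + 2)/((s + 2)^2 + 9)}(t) 2 * exp(-2 * t) * cos(3 * t)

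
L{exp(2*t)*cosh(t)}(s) (s - 2)/((s - 2)^2-1)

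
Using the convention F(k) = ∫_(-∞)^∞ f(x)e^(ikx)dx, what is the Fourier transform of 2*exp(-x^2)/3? 2*sqrt(pi)*exp(-k^2/4)/3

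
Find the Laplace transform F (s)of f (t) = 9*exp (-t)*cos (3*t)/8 9*(s + 1)/ (8*( (s + 1)^2 + 9))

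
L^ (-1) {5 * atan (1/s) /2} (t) 5 * sin (t) / (2 * t) 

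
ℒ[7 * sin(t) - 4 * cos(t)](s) 7/(s^2 + 1) - 4 * s/(s^2 + 1)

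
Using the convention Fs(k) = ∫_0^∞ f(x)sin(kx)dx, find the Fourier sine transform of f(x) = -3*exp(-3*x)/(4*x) -3*atan(k/3)/4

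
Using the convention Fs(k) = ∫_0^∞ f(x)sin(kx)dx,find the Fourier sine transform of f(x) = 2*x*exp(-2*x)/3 8*k/(3*(k^2 + 4)^2)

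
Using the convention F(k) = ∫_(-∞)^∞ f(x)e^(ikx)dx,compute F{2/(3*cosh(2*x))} pi/(3*cosh(pi*k/4))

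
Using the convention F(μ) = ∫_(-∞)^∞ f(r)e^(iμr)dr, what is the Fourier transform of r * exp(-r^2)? I * sqrt(pi) * μ * exp(-μ^2/4)/2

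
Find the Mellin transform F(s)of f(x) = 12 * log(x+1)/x -12 * pi * csc(pi * s)/(s - 1)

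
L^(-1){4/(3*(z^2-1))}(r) 4*sinh(r)/3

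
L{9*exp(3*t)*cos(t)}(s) 9*(s - 3)/((s - 3)^2 + 1)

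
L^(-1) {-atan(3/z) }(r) -sin(3*r) /r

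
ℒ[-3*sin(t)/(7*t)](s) -3*atan(1/s)/7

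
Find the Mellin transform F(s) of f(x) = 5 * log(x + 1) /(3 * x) -5 * pi * csc(pi * s) /(3 * s - 3) 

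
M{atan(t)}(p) -pi*sec(pi*p/2)/(2*p)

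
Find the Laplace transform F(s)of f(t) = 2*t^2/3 4/(3*s^3)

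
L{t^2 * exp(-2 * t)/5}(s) 2/(5 * (s + 2)^3)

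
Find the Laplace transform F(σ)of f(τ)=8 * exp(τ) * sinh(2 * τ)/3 16/(3 * ((σ - 1)^2 - 4))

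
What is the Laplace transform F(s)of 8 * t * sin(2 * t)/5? 32 * s/(5 * (s^2+4)^2)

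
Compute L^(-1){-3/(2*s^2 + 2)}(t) -3*sin(t)/2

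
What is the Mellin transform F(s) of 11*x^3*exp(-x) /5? 11*gamma(s + 3) /5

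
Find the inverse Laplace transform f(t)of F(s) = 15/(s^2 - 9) 5 * sinh(3 * t)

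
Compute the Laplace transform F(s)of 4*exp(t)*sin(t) 4/((s - 1)^2 + 1)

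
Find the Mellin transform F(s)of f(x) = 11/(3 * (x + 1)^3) 11 * pi * (s - 2) * (s - 1)/(6 * sin(pi * s))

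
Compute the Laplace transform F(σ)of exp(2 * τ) 1/(σ - 2)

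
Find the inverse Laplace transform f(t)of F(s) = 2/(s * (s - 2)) 2 * exp(t) * sinh(t)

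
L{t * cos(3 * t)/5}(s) (s^2 - 9)/(5 * (s^2 + 9)^2)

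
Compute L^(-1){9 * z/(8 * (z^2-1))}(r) 9 * cosh(r)/8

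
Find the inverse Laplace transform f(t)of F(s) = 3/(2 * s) 3/2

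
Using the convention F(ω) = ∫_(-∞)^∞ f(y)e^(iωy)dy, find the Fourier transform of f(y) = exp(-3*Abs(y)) 6/(ω^2 + 9)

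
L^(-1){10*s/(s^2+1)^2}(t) 5*t*sin(t)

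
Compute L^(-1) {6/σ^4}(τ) τ^3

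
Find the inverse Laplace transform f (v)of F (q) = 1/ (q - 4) exp (4 * v)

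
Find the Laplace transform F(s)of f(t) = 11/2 11/(2*s)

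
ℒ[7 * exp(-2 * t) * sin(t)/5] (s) 7/(5 * ((s + 2)^2 + 1))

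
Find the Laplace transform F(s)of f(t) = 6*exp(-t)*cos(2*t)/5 6*(s + 1)/(5*((s + 1)^2 + 4))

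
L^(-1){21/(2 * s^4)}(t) 7 * t^3/4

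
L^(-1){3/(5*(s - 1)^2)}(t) 3*t*exp(t)/5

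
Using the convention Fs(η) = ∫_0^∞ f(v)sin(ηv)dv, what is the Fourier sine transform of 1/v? pi/2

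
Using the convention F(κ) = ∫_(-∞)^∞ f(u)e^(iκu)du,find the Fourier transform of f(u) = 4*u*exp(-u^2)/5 2*I*sqrt(pi)*κ*exp(-κ^2/4)/5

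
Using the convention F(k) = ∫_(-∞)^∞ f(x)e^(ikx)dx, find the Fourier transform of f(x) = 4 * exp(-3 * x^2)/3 4 * sqrt(3) * sqrt(pi) * exp(-k^2/12)/9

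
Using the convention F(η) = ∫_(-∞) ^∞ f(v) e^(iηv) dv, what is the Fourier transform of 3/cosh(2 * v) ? 3 * pi/(2 * cosh(pi * η/4) ) 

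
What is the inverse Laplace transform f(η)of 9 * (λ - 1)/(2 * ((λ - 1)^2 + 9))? 9 * exp(η) * cos(3 * η)/2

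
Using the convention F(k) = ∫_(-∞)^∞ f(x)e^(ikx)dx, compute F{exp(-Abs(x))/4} 1/(2*(k^2+1))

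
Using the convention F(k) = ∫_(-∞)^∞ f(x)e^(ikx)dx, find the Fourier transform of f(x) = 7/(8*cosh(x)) 7*pi/(8*cosh(pi*k/2))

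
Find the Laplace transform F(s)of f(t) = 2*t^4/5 48/(5*s^5)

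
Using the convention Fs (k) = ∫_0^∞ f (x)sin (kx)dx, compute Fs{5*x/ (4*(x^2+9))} 5*pi*exp (-3*k)/8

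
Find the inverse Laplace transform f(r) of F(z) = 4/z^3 2 * r^2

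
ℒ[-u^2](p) -2/p^3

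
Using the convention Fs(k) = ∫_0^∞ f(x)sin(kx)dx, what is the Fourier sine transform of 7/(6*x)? 7*pi/12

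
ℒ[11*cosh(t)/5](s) 11*s/(5*(s^2-1))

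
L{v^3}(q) 6/q^4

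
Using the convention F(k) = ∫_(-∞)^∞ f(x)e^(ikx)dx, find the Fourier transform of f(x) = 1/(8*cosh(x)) pi/(8*cosh(pi*k/2))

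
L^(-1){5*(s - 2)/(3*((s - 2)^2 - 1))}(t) 5*exp(2*t)*cosh(t)/3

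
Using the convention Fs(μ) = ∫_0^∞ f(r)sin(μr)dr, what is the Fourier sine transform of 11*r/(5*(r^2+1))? 11*pi*exp(-μ)/10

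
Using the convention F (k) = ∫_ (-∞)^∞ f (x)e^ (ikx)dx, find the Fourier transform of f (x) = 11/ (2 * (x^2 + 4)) 11 * pi * exp (-2 * Abs (k))/4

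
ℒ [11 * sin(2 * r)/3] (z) 22/(3 * (z^2 + 4))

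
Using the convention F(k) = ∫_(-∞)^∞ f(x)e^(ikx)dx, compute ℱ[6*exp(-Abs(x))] 12/(k^2 + 1)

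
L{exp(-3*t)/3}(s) 1/(3*(s + 3))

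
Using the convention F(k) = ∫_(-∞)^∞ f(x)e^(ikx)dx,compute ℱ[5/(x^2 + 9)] 5*pi*exp(-3*Abs(k))/3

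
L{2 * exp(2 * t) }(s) 2/(s - 2) 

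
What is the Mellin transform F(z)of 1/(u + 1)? pi*csc(pi*z)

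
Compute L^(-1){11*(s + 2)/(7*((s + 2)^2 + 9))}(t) 11*exp(-2*t)*cos(3*t)/7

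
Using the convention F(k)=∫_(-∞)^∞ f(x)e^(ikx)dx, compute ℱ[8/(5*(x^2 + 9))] 8*pi*exp(-3*Abs(k))/15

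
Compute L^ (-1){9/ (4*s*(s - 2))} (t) 9*exp (t)*sinh (t)/4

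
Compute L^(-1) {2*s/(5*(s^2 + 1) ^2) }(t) t*sin(t) /5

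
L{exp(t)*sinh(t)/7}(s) 1/(7*s*(s - 2))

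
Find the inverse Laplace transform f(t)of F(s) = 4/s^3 2*t^2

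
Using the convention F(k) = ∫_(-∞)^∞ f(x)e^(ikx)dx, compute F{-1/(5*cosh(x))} -pi/(5*cosh(pi*k/2))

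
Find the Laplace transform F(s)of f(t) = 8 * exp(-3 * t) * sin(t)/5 8/(5 * ((s + 3)^2 + 1))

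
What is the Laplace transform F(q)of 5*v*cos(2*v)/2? 5*(q^2-4)/(2*(q^2 + 4)^2)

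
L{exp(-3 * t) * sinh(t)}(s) 1/((s+3)^2 - 1)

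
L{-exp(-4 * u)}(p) -1/(p + 4)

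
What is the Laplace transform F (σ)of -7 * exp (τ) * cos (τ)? 7 * (1 - σ)/ ( (σ - 1)^2 + 1)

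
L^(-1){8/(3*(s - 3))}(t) 8*exp(3*t)/3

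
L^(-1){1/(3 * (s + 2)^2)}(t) t * exp(-2 * t)/3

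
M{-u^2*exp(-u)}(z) -gamma(z+2)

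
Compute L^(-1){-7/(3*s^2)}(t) -7*t/3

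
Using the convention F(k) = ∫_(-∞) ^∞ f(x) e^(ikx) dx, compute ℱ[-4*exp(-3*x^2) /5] -4*sqrt(3)*sqrt(pi)*exp(-k^2/12) /15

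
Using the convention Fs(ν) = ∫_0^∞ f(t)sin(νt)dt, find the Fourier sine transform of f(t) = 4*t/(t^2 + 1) 2*pi*exp(-ν)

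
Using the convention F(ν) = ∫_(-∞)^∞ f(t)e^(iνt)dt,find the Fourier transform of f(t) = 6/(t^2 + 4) 3*pi*exp(-2*Abs(ν))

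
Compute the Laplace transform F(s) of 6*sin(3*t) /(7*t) 6*atan(3/s) /7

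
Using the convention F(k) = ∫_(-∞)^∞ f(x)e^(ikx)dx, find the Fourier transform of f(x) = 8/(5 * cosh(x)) 8 * pi/(5 * cosh(pi * k/2))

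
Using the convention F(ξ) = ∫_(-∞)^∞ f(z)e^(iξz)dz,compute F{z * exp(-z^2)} I * sqrt(pi) * ξ * exp(-ξ^2/4)/2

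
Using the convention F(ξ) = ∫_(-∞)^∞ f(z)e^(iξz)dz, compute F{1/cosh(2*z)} pi/(2*cosh(pi*ξ/4))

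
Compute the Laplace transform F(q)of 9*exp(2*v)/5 9/(5*(q - 2))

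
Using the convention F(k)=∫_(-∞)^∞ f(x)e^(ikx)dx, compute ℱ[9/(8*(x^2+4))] 9*pi*exp(-2*Abs(k))/16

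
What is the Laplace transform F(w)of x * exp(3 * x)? (w - 3)^(-2)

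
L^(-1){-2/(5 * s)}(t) -2/5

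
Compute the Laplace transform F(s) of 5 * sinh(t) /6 5/(6 * (s^2 - 1) ) 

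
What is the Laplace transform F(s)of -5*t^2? -10/s^3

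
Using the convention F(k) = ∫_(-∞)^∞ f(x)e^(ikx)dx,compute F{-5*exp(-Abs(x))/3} -10/(3*k^2+3)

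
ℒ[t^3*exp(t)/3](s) 2/(s - 1)^4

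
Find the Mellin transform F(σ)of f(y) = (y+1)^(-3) pi*(σ - 2)*(σ - 1)/(2*sin(pi*σ))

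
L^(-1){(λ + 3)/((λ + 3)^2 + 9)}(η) exp(-3 * η) * cos(3 * η)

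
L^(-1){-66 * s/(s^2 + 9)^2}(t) -11 * t * sin(3 * t)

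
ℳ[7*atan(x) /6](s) -7*pi*sec(pi*s/2) /(12*s) 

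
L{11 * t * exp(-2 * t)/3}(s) 11/(3 * (s + 2)^2)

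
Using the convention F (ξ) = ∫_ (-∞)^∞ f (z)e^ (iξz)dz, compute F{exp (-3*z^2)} sqrt (3)*sqrt (pi)*exp (-ξ^2/12)/3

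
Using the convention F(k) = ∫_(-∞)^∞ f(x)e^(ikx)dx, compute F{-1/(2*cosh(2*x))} -pi/(4*cosh(pi*k/4))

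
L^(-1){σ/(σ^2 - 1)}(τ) cosh(τ)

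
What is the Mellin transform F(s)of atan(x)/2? -pi * sec(pi * s/2)/(4 * s)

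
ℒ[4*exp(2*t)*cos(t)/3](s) 4*(s - 2)/(3*((s - 2)^2+1))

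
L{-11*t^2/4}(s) -11/(2*s^3)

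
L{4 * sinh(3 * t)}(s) 12/(s^2-9)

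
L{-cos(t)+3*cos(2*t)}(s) 3*s/(s^2+4)- s/(s^2+1)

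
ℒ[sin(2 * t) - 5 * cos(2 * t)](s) 2/(s^2+4) - 5 * s/(s^2+4)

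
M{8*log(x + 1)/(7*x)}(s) -8*pi*csc(pi*s)/(7*s - 7)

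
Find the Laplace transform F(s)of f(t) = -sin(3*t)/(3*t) -atan(3/s)/3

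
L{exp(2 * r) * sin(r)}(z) 1/((z - 2)^2+1)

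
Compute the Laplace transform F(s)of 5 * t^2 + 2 2/s + 10/s^3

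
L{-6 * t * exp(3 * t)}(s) -6/(s - 3)^2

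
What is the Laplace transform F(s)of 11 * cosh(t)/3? 11 * s/(3 * (s^2 - 1))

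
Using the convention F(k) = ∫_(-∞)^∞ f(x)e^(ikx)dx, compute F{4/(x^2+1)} 4*pi*exp(-Abs(k))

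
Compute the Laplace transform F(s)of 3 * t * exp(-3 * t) 3/(s+3)^2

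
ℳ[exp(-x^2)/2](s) gamma(s/2)/4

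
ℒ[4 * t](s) 4/s^2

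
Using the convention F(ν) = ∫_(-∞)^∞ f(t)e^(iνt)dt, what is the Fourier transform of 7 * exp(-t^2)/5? 7 * sqrt(pi) * exp(-ν^2/4)/5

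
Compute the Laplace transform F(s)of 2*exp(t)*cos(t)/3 2*(s - 1)/(3*((s - 1)^2 + 1))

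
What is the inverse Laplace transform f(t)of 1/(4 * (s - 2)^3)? t^2 * exp(2 * t)/8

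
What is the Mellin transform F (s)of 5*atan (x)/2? -5*pi*sec (pi*s/2)/ (4*s)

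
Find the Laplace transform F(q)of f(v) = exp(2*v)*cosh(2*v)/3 (q - 2)/(3*q*(q - 4))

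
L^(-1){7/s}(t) 7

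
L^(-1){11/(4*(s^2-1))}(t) 11*sinh(t)/4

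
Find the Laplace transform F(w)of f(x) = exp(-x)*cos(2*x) (w+1)/((w+1)^2+4)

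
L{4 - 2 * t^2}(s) 4/s - 4/s^3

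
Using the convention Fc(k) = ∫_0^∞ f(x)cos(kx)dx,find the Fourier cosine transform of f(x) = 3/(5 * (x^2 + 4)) 3 * pi * exp(-2 * k)/20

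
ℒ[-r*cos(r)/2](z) (1 - z^2)/(2*(z^2 + 1)^2)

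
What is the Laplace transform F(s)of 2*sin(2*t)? 4/(s^2 + 4)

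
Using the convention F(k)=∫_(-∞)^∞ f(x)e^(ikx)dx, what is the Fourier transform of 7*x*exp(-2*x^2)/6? 7*sqrt(2)*I*sqrt(pi)*k*exp(-k^2/8)/48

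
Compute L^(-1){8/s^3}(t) 4*t^2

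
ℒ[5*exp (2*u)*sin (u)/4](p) 5/ (4*( (p - 2)^2 + 1))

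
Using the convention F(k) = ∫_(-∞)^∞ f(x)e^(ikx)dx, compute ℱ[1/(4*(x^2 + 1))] pi*exp(-Abs(k))/4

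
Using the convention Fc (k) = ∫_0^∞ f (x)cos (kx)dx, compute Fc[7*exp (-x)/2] 7/ (2*(k^2 + 1))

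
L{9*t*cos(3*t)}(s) 9*(s^2 - 9)/(s^2 + 9)^2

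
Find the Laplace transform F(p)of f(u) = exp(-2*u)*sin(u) 1/((p+2)^2+1)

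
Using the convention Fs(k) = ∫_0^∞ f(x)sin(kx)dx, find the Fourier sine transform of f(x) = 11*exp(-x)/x 11*atan(k)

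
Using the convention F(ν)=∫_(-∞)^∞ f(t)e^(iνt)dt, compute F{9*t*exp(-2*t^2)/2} 9*sqrt(2)*I*sqrt(pi)*ν*exp(-ν^2/8)/16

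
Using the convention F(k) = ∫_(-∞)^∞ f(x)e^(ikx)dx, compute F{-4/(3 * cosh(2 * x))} -2 * pi/(3 * cosh(pi * k/4))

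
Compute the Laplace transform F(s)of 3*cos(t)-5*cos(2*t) 3*s/(s^2 + 1)-5*s/(s^2 + 4)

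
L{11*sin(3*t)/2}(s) 33/(2*(s^2 + 9))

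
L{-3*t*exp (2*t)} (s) -3/ (s - 2)^2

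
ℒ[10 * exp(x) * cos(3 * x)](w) 10 * (w - 1)/((w - 1)^2+9)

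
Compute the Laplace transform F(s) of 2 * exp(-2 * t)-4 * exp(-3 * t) 2/(s+2)-4/(s+3) 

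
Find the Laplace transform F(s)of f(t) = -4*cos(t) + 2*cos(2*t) 2*s/(s^2 + 4) - 4*s/(s^2 + 1)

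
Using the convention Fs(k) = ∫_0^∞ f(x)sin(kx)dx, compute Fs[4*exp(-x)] 4*k/(k^2 + 1)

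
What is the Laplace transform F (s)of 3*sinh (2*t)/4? 3/ (2*(s^2-4))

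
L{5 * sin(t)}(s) 5/(s^2 + 1)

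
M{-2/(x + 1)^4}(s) pi * (s - 3) * (s - 2) * (s - 1)/(3 * sin(pi * s))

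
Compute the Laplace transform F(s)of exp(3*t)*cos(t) (s - 3)/((s - 3)^2 + 1)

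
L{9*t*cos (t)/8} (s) 9*(s^2 - 1)/ (8*(s^2 + 1)^2)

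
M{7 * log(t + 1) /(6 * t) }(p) -7 * pi * csc(pi * p) /(6 * p - 6) 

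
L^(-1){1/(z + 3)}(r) exp(-3*r)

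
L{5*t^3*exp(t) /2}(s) 15/(s - 1) ^4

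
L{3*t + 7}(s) 7/s + 3/s^2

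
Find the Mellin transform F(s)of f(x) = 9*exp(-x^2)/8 9*gamma(s/2)/16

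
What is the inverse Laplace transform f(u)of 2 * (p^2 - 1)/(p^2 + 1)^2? 2 * u * cos(u)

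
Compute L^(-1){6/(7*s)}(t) 6/7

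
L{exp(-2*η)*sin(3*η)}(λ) 3/((λ + 2)^2 + 9)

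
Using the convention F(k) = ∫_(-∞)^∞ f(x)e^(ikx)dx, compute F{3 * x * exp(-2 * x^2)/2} 3 * sqrt(2) * I * sqrt(pi) * k * exp(-k^2/8)/16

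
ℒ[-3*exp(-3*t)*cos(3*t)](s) 3*(-s - 3)/((s + 3)^2 + 9)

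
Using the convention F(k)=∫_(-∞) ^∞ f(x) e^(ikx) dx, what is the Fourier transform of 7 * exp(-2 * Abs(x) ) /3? 28/(3 * (k^2 + 4) ) 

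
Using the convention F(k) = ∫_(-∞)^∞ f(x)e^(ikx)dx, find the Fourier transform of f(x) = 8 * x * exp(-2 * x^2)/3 sqrt(2) * I * sqrt(pi) * k * exp(-k^2/8)/3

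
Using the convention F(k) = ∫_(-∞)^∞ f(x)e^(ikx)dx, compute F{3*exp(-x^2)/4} 3*sqrt(pi)*exp(-k^2/4)/4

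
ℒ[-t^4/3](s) -8/s^5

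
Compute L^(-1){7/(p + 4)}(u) 7 * exp(-4 * u)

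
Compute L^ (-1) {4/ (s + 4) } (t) 4 * exp (-4 * t) 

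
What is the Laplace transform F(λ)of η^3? 6/λ^4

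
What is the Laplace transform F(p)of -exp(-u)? -1/(p + 1)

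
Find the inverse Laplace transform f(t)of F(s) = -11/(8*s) -11/8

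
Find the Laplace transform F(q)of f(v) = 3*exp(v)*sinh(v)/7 3/(7*q*(q - 2))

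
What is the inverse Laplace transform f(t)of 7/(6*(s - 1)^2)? 7*t*exp(t)/6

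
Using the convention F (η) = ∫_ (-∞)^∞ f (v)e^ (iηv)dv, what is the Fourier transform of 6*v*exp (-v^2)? 3*I*sqrt (pi)*η*exp (-η^2/4)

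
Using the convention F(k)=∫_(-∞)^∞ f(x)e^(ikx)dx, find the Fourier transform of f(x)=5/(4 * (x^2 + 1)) 5 * pi * exp(-Abs(k))/4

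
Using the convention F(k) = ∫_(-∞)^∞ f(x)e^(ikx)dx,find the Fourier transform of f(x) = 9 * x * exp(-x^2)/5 9 * I * sqrt(pi) * k * exp(-k^2/4)/10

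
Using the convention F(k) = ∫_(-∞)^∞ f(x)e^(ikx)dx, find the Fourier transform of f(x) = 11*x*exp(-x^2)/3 11*I*sqrt(pi)*k*exp(-k^2/4)/6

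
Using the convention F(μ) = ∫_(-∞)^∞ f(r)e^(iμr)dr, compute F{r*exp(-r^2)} I*sqrt(pi)*μ*exp(-μ^2/4)/2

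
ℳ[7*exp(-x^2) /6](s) 7*gamma(s/2) /12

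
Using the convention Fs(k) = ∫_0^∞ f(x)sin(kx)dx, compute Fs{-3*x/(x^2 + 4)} -3*pi*exp(-2*k)/2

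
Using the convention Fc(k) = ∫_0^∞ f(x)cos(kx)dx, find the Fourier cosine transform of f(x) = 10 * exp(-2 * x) 20/(k^2 + 4)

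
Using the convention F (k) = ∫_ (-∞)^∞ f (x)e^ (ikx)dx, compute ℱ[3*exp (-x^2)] 3*sqrt (pi)*exp (-k^2/4)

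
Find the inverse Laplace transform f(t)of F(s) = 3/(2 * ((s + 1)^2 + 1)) 3 * exp(-t) * sin(t)/2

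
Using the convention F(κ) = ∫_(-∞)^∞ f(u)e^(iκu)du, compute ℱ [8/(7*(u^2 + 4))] 4*pi*exp(-2*Abs(κ))/7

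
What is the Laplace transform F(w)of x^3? 6/w^4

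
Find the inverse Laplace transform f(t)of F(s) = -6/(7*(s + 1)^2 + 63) -2*exp(-t)*sin(3*t)/7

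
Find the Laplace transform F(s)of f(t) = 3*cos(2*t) 3*s/(s^2 + 4)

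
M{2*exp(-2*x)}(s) 2^(1 - s)*gamma(s)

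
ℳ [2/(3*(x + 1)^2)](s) -2*pi*(s - 1)/(3*sin(pi*s))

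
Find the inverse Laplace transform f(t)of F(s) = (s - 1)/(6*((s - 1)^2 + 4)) exp(t)*cos(2*t)/6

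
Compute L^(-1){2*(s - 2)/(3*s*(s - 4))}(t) 2*exp(2*t)*cosh(2*t)/3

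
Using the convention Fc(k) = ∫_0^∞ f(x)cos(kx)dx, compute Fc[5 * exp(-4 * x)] 20/(k^2+16)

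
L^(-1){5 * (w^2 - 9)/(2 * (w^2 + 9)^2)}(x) 5 * x * cos(3 * x)/2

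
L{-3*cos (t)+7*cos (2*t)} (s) 7*s/ (s^2+4) - 3*s/ (s^2+1)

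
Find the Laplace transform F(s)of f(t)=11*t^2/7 22/(7*s^3)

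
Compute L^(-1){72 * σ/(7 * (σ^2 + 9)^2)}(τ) 12 * τ * sin(3 * τ)/7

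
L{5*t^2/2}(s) 5/s^3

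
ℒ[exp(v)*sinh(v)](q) 1/(q*(q - 2))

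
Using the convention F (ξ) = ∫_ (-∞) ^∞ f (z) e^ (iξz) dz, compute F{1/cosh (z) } pi/cosh (pi*ξ/2) 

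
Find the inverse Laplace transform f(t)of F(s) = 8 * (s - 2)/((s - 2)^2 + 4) 8 * exp(2 * t) * cos(2 * t)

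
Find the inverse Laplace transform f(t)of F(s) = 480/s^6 4*t^5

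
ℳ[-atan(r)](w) pi * sec(pi * w/2)/(2 * w)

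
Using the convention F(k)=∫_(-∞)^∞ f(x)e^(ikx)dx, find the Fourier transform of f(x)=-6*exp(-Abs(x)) -12/(k^2+1)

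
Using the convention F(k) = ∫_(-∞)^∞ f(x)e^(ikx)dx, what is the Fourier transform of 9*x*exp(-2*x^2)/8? 9*sqrt(2)*I*sqrt(pi)*k*exp(-k^2/8)/64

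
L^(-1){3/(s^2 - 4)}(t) 3 * sinh(2 * t)/2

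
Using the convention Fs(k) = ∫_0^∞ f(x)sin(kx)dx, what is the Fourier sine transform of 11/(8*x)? 11*pi/16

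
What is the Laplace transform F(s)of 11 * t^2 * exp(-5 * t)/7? 22/(7 * (s + 5)^3)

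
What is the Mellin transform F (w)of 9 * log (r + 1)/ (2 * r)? -9 * pi * csc (pi * w)/ (2 * w - 2)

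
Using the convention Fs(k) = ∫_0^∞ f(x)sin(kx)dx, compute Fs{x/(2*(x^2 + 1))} pi*exp(-k)/4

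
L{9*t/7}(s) 9/(7*s^2)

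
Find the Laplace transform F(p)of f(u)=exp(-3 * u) 1/(p + 3)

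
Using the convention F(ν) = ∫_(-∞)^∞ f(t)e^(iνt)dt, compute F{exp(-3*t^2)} sqrt(3)*sqrt(pi)*exp(-ν^2/12)/3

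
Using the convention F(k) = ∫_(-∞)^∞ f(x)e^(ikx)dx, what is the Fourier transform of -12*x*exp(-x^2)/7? -6*I*sqrt(pi)*k*exp(-k^2/4)/7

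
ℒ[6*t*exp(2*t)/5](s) 6/(5*(s - 2)^2)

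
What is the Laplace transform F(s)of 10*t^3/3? 20/s^4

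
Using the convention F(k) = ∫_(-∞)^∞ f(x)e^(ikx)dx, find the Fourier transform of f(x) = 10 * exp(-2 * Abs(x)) 40/(k^2 + 4)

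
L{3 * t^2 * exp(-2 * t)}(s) 6/(s + 2)^3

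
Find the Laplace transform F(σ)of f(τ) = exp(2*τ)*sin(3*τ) 3/((σ - 2)^2+9)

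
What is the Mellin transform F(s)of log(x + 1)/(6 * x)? -pi * csc(pi * s)/(6 * s - 6)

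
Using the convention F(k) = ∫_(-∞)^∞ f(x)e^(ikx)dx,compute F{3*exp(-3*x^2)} sqrt(3)*sqrt(pi)*exp(-k^2/12)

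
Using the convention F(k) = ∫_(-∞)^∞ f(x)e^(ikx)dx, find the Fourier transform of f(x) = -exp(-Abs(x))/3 -2/(3*k^2 + 3)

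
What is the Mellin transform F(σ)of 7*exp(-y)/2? 7*gamma(σ)/2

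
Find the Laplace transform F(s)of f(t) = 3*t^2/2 3/s^3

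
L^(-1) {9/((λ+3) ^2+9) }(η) 3*exp(-3*η)*sin(3*η) 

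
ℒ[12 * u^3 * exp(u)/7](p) 72/(7 * (p - 1)^4)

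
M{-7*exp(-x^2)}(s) -7*gamma(s/2)/2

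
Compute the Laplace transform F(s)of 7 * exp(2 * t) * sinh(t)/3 7/(3 * ((s - 2)^2 - 1))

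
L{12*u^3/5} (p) 72/ (5*p^4)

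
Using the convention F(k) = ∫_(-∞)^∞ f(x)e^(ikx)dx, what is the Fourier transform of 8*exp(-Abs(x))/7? 16/(7*(k^2 + 1))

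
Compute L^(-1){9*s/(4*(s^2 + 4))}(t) 9*cos(2*t)/4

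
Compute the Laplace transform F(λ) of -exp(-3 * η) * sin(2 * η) -2/((λ + 3) ^2 + 4) 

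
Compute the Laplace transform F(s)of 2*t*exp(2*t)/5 2/(5*(s - 2)^2)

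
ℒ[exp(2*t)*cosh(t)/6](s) (s - 2)/(6*((s - 2)^2 - 1))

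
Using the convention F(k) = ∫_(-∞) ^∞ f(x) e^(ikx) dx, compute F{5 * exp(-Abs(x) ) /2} 5/(k^2+1) 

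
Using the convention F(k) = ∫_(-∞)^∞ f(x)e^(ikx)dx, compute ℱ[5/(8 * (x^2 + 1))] 5 * pi * exp(-Abs(k))/8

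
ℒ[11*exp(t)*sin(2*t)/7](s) 22/(7*((s - 1)^2 + 4))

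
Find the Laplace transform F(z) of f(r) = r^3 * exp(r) 6/(z - 1) ^4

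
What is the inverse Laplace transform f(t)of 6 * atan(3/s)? 6 * sin(3 * t)/t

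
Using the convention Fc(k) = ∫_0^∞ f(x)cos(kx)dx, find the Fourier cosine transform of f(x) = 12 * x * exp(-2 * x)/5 12 * (4 - k^2)/(5 * (k^2 + 4)^2)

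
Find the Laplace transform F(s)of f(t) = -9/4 -9/(4*s)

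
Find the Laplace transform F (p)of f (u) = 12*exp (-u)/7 12/ (7*(p + 1))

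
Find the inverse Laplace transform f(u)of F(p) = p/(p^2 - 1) cosh(u)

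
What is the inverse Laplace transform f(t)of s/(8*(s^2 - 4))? cosh(2*t)/8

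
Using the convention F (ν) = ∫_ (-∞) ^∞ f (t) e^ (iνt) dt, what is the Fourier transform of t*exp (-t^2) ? I*sqrt (pi)*ν*exp (-ν^2/4) /2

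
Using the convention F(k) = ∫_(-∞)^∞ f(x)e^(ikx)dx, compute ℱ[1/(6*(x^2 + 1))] pi*exp(-Abs(k))/6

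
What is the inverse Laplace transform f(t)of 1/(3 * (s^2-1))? sinh(t)/3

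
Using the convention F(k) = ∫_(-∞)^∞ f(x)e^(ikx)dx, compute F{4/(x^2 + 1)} 4*pi*exp(-Abs(k))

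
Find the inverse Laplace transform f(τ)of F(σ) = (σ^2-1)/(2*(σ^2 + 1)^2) τ*cos(τ)/2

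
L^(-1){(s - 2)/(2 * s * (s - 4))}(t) exp(2 * t) * cosh(2 * t)/2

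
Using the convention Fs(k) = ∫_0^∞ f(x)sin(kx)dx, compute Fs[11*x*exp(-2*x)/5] 44*k/(5*(k^2 + 4)^2)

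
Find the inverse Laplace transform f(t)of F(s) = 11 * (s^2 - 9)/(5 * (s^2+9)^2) 11 * t * cos(3 * t)/5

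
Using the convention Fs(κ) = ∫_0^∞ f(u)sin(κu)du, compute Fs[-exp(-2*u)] -κ/(κ^2 + 4)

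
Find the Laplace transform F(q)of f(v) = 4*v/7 4/(7*q^2)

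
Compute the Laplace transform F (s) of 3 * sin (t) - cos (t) 3/ (s^2 + 1) - s/ (s^2 + 1) 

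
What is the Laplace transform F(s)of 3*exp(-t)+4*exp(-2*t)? 4/(s+2)+3/(s+1)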